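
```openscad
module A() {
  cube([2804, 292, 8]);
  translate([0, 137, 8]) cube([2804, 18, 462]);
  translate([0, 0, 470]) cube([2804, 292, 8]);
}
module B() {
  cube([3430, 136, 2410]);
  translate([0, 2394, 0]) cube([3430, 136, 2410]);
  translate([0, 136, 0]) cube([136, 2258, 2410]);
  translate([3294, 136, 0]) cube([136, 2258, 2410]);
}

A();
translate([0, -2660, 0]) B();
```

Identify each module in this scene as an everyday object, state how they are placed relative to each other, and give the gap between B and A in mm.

A is an I-beam. B is a house frame. The house frame is on the floor beside the I-beam on its −y side. The gap between the house frame and the I-beam is 130 mm.

The house frame's nearest face is 130 mm from the I-beam's −y face.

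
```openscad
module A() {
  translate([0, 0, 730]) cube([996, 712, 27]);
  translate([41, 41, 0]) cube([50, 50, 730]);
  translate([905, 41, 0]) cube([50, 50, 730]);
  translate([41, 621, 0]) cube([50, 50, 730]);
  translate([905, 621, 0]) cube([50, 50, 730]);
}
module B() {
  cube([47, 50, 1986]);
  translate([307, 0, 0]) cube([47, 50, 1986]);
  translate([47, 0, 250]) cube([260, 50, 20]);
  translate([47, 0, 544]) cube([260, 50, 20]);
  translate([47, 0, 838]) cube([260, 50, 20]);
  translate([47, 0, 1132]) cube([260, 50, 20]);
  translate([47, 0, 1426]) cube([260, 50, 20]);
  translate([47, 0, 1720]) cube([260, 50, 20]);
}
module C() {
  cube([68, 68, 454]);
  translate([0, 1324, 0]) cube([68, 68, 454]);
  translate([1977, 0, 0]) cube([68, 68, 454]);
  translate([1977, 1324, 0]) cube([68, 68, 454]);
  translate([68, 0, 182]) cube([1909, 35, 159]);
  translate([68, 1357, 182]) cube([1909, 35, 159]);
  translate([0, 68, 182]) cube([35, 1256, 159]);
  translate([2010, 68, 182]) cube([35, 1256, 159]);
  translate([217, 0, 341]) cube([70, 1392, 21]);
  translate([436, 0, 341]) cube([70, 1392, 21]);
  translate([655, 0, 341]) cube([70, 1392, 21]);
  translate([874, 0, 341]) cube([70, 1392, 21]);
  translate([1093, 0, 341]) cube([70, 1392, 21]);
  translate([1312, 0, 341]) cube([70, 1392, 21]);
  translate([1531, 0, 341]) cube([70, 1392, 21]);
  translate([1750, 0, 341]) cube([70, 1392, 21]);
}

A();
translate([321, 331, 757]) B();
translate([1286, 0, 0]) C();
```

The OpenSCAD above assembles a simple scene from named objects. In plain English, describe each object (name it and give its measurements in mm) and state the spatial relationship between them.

A is a table: top 996 mm (x) × 712 mm (y), 27 mm thick, upper face at z = 757 mm, on four 50×50 mm square legs, each inset 41 mm from the nearest pair of top edges, running from z = 0 to the bottom of the top.

B is a wooden ladder with two side rails of 47×50 mm section and 1986 mm height, set 354 mm apart overall. Between them run 6 rectangular rungs (50 mm deep, 20 mm thick), front faces flush with the rails' −y face. The bottom of the first rung is 250 mm above the floor and each subsequent rung is 294 mm higher than the one below.

C is a bed frame 2045 mm long (x) by 1392 mm wide (y). Four 68×68 mm corner posts, 454 mm tall, at the corners of the footprint. Four rails of 35 mm thickness and 159 mm height run between adjacent posts with their undersides at z = 182 mm, their outer faces flush with the outside of the frame (the two x-running rails run between the posts' inner faces; the two y-running rails run between the posts' inner faces). 8 slats, each 70 mm wide (x) and 21 mm thick, lie across the top of the two x-running rails, running the full 1392 mm width of the frame in y; the slats are evenly spaced along x between the inner faces of the end posts with equal gaps (rounded down to the nearest mm) at the −x end and between each pair — any rounding remainder accumulates at the +x end.

The ladder is on top of the table, centred. The bed frame is on the floor beside the table on its +x side.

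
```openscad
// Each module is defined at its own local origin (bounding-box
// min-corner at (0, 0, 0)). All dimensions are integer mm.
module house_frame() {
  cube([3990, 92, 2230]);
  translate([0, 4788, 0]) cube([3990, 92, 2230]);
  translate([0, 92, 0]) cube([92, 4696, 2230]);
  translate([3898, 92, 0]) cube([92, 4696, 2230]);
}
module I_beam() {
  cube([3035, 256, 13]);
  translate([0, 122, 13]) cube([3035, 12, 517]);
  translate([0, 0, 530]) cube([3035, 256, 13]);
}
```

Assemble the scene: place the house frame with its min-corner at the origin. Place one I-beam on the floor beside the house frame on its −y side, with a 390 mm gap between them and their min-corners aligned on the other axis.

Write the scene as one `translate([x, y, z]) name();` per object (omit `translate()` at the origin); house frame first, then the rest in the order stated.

house_frame();
translate([0, -646, 0]) I_beam();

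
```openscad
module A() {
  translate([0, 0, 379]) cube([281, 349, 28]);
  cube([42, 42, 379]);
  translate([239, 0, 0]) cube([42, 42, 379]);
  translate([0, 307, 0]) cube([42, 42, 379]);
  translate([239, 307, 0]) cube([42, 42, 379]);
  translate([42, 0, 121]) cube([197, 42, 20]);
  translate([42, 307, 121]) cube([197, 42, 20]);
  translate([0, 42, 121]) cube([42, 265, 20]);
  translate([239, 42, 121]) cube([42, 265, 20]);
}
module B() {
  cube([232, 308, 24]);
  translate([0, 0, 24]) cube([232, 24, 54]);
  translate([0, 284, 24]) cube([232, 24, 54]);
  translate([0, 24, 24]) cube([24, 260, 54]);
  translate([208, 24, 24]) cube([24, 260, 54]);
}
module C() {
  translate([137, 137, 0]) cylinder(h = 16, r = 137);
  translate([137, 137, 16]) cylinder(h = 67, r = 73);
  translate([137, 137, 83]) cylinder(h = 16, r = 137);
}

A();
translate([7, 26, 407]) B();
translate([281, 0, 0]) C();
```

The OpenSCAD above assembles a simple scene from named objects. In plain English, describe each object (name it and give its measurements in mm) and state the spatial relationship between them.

A is a four-legged stool. The seat is 281×349 mm, 28 mm thick, top at z = 407 mm. It stands on four square legs, each 42×42 mm in cross-section, from z = 0 to the seat underside, each flush with a corner of the seat. Four stretchers, 42 mm wide and 20 mm tall, connect adjacent legs with their undersides at z = 121 mm, each running between the inner faces of the legs it joins and aligned with the legs' outer faces on the other axis.

B is an open storage box with external size 232×308×78 mm and wall thickness 24 mm (the base is also 24 mm thick). The base covers the whole footprint; the four walls stand on the base, with the y-facing walls full-width and the x-facing walls fitting between their inner faces.

C is a spool: two coaxial disc flanges of radius 137 mm and thickness 16 mm, joined by a core cylinder of radius 73 mm and height 67 mm. The lower flange rests on z = 0 and the three cylinders share a vertical axis.

The open box is on top of the stool. The spool is against the stool's +x side, with their −y faces flush.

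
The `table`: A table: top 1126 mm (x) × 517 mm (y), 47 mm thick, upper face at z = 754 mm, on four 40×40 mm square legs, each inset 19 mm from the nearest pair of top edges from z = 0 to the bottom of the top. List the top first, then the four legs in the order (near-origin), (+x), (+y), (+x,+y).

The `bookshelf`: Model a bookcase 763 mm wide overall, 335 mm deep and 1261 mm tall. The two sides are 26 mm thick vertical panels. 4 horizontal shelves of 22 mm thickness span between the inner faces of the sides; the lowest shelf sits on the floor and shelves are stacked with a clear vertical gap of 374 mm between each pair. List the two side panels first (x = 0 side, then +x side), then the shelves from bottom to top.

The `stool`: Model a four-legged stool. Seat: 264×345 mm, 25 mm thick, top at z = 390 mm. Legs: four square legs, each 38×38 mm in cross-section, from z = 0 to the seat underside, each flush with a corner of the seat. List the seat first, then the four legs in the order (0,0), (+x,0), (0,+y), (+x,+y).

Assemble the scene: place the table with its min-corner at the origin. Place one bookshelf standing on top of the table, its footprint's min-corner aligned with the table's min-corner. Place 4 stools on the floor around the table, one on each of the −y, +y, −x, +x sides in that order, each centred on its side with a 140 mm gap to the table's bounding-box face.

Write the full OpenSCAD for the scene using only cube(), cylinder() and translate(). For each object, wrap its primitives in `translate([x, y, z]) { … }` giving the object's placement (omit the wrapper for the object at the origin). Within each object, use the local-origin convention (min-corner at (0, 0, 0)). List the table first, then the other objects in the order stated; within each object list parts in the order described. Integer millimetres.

translate([0, 0, 707]) cube([1126, 517, 47]);
translate([19, 19, 0]) cube([40, 40, 707]);
translate([1067, 19, 0]) cube([40, 40, 707]);
translate([19, 458, 0]) cube([40, 40, 707]);
translate([1067, 458, 0]) cube([40, 40, 707]);
translate([0, 0, 754]) {
  cube([26, 335, 1261]);
  translate([737, 0, 0]) cube([26, 335, 1261]);
  translate([26, 0, 0]) cube([711, 335, 22]);
  translate([26, 0, 396]) cube([711, 335, 22]);
  translate([26, 0, 792]) cube([711, 335, 22]);
  translate([26, 0, 1188]) cube([711, 335, 22]);
}
translate([431, -485, 0]) {
  translate([0, 0, 365]) cube([264, 345, 25]);
  cube([38, 38, 365]);
  translate([226, 0, 0]) cube([38, 38, 365]);
  translate([0, 307, 0]) cube([38, 38, 365]);
  translate([226, 307, 0]) cube([38, 38, 365]);
}
translate([431, 657, 0]) {
  translate([0, 0, 365]) cube([264, 345, 25]);
  cube([38, 38, 365]);
  translate([226, 0, 0]) cube([38, 38, 365]);
  translate([0, 307, 0]) cube([38, 38, 365]);
  translate([226, 307, 0]) cube([38, 38, 365]);
}
translate([-404, 86, 0]) {
  translate([0, 0, 365]) cube([264, 345, 25]);
  cube([38, 38, 365]);
  translate([226, 0, 0]) cube([38, 38, 365]);
  translate([0, 307, 0]) cube([38, 38, 365]);
  translate([226, 307, 0]) cube([38, 38, 365]);
}
translate([1266, 86, 0]) {
  translate([0, 0, 365]) cube([264, 345, 25]);
  cube([38, 38, 365]);
  translate([226, 0, 0]) cube([38, 38, 365]);
  translate([0, 307, 0]) cube([38, 38, 365]);
  translate([226, 307, 0]) cube([38, 38, 365]);
}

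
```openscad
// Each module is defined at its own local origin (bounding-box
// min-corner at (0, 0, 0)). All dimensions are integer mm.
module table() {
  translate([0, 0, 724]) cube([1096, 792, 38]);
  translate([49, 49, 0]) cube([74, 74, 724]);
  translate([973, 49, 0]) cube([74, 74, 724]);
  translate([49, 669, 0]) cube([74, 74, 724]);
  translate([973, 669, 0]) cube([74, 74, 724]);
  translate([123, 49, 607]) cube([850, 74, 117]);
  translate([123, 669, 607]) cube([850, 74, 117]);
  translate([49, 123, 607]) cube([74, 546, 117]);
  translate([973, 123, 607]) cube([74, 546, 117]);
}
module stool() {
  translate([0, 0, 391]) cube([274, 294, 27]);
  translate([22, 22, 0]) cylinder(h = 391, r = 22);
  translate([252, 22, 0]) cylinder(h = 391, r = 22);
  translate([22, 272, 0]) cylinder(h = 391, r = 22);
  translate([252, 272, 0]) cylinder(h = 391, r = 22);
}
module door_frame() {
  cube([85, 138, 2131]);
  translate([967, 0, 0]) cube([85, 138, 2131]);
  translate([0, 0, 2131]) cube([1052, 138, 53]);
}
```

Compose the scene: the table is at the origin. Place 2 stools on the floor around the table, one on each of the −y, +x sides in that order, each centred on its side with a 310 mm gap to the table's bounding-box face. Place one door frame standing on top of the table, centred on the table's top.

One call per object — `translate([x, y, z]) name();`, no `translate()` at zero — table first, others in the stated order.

table();
translate([411, -604, 0]) stool();
translate([1406, 249, 0]) stool();
translate([22, 327, 762]) door_frame();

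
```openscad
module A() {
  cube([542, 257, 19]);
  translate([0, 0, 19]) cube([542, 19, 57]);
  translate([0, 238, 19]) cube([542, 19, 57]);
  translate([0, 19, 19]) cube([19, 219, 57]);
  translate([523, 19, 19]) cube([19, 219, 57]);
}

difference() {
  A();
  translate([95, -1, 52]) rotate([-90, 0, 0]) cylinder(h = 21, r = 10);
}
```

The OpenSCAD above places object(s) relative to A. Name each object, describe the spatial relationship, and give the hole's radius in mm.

The subtracted cylinder has r = 10 mm.

A is an open box. The open box has a circular hole through its front wall. The hole's radius is 10 mm.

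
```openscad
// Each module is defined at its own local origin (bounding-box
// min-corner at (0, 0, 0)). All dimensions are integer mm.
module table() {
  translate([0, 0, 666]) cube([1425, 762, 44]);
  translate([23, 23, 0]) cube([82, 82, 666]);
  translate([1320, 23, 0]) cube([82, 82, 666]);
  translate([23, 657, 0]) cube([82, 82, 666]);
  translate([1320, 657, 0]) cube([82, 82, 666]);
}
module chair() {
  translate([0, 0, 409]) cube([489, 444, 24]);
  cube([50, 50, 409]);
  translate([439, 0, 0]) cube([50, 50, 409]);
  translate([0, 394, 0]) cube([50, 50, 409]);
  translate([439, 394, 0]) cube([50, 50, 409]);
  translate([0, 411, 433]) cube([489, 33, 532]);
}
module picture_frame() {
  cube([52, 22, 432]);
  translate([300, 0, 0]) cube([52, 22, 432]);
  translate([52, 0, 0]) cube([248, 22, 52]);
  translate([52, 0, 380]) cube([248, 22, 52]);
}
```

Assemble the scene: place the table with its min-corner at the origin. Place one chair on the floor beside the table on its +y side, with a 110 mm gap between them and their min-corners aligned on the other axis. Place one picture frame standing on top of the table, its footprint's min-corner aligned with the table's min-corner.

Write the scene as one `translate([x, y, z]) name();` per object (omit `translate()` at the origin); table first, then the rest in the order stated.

table();
translate([0, 872, 0]) chair();
translate([0, 0, 710]) picture_frame();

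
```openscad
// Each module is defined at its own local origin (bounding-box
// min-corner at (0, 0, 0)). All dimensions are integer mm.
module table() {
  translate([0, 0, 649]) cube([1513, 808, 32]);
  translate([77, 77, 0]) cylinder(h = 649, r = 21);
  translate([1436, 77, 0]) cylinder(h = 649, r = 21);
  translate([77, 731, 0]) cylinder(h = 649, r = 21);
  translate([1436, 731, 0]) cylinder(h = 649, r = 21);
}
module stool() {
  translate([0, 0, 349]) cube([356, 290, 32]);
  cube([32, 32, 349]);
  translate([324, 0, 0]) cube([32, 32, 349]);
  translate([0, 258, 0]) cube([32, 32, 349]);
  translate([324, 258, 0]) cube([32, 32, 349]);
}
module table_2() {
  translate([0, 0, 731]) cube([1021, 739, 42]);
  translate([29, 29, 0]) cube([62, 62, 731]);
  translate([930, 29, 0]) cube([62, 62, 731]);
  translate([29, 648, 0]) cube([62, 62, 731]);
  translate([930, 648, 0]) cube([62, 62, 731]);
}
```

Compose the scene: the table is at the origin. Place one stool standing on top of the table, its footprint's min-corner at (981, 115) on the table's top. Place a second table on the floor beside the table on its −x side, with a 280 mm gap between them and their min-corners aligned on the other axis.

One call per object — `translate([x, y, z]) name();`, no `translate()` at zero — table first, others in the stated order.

table();
translate([981, 115, 681]) stool();
translate([-1301, 0, 0]) table_2();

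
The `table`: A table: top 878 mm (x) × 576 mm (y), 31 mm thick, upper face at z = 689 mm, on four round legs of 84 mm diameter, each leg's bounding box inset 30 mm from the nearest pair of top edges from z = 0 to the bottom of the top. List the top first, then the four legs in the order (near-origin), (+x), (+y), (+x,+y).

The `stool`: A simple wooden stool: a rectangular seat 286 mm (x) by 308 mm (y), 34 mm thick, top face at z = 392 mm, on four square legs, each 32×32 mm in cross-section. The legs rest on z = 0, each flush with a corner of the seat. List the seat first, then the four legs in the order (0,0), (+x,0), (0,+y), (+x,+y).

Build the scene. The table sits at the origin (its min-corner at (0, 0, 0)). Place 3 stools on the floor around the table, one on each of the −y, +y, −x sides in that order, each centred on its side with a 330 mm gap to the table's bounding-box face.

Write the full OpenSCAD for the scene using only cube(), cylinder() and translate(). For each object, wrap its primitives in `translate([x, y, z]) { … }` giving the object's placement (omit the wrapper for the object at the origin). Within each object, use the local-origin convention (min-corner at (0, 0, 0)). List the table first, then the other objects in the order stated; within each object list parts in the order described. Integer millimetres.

translate([0, 0, 658]) cube([878, 576, 31]);
translate([72, 72, 0]) cylinder(h = 658, r = 42);
translate([806, 72, 0]) cylinder(h = 658, r = 42);
translate([72, 504, 0]) cylinder(h = 658, r = 42);
translate([806, 504, 0]) cylinder(h = 658, r = 42);
translate([296, -638, 0]) {
  translate([0, 0, 358]) cube([286, 308, 34]);
  cube([32, 32, 358]);
  translate([254, 0, 0]) cube([32, 32, 358]);
  translate([0, 276, 0]) cube([32, 32, 358]);
  translate([254, 276, 0]) cube([32, 32, 358]);
}
translate([296, 906, 0]) {
  translate([0, 0, 358]) cube([286, 308, 34]);
  cube([32, 32, 358]);
  translate([254, 0, 0]) cube([32, 32, 358]);
  translate([0, 276, 0]) cube([32, 32, 358]);
  translate([254, 276, 0]) cube([32, 32, 358]);
}
translate([-616, 134, 0]) {
  translate([0, 0, 358]) cube([286, 308, 34]);
  cube([32, 32, 358]);
  translate([254, 0, 0]) cube([32, 32, 358]);
  translate([0, 276, 0]) cube([32, 32, 358]);
  translate([254, 276, 0]) cube([32, 32, 358]);
}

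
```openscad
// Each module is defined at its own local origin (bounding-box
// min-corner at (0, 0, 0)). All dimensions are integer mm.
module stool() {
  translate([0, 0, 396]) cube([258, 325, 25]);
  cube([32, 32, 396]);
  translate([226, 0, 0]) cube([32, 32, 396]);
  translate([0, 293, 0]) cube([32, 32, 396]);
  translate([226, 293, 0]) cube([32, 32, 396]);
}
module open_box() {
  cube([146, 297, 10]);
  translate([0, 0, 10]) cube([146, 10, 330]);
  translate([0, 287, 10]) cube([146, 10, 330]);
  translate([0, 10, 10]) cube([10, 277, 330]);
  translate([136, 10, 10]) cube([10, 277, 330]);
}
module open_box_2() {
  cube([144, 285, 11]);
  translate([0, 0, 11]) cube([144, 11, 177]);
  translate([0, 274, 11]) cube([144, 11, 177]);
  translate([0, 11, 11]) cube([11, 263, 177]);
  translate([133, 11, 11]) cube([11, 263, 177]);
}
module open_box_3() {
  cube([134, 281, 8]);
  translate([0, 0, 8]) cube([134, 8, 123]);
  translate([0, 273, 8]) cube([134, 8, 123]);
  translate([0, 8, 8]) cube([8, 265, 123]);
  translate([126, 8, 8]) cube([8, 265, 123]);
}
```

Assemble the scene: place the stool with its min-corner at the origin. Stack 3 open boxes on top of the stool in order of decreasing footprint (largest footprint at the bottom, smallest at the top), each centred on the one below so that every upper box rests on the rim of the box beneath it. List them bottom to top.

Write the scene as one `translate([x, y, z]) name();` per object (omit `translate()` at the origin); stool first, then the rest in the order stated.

stool();
translate([56, 14, 421]) open_box();
translate([57, 20, 761]) open_box_2();
translate([62, 22, 949]) open_box_3();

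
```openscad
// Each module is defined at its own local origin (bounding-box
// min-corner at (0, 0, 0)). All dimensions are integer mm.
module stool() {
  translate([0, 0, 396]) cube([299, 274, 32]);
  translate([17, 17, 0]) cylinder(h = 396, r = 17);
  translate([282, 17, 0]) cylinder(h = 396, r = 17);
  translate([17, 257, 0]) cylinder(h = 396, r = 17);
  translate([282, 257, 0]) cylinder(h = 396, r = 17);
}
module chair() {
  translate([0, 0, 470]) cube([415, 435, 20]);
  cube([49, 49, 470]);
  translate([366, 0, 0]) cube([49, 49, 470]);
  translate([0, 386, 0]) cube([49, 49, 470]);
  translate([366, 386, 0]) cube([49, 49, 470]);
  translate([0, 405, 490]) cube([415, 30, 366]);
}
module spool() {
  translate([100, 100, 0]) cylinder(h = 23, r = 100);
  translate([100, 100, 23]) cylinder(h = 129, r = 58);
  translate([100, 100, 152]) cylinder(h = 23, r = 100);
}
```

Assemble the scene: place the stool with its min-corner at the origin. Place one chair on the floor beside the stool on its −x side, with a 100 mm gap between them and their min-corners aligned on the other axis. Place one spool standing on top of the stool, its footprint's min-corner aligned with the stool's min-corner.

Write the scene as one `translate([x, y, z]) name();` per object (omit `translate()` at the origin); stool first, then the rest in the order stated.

stool();
translate([-515, 0, 0]) chair();
translate([0, 0, 428]) spool();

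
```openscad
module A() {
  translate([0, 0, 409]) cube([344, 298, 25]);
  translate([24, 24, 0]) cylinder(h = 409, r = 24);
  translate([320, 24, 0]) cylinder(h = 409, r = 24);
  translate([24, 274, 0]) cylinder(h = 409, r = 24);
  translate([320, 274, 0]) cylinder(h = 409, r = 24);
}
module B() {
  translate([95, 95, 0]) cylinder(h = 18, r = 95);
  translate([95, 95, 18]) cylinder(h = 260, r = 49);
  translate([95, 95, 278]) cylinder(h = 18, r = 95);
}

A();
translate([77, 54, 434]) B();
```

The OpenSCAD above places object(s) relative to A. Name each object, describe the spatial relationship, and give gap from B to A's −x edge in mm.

A is a stool. B is a spool. The spool is on top of the stool, centred. The gap from the spool to the stool's −x edge is 77 mm.

The spool's min-x is at 77; the stool's min-x is 0; gap = 77 mm.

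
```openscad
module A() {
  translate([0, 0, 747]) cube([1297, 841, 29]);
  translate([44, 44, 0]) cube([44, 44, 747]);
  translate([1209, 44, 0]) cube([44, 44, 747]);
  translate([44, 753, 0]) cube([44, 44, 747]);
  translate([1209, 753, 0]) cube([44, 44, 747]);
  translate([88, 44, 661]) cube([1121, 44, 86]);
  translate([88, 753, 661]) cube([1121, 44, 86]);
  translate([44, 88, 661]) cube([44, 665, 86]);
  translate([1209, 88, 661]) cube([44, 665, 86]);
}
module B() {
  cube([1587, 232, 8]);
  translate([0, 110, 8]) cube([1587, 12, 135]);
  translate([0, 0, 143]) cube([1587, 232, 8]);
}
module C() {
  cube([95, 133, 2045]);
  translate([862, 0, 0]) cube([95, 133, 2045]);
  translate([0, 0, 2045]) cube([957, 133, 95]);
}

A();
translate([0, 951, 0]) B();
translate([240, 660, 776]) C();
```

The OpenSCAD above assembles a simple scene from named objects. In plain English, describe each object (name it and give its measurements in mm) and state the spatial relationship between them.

A is a table: top 1297 mm (x) × 841 mm (y), 29 mm thick, upper face at z = 776 mm, on four 44×44 mm square legs, each inset 44 mm from the nearest pair of top edges, running from z = 0 to the bottom of the top. Four apron rails, 44 mm thick and 86 mm tall, run between adjacent legs with their top edges flush with the underside of the top and their outer faces flush with the legs' outer faces.

B is an I-beam lying along x, 1587 mm long. Overall section height 151 mm. Two flanges 232 mm wide (y) and 8 mm thick, one on the floor and one at the top; a web 12 mm thick runs between them, centred on the flange width.

C is a rectangular door frame: two vertical jambs of 95×133 mm section, 2045 mm tall, with a clear opening 767 mm wide between their inner faces. A header 95 mm tall and 133 mm deep lies on top of the jambs and spans the full outside width.

The I-beam is on the floor beside the table on its +y side. The door frame is on top of the table.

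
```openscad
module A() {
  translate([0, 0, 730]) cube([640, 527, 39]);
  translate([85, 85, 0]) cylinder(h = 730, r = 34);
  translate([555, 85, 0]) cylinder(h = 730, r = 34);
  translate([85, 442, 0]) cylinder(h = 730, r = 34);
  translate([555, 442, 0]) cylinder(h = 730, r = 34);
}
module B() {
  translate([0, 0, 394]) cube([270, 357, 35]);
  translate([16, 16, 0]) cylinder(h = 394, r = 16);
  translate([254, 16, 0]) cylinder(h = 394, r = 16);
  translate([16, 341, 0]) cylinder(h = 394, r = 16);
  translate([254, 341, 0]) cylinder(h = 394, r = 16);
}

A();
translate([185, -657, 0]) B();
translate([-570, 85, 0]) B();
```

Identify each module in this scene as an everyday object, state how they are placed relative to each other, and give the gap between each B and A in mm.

Each stool's nearest face is 300 mm from the table's bounding box.

A is a table. B is a stool. Two stools sit around the table at the −y, −x sides. The gap between each stool and the table is 300 mm.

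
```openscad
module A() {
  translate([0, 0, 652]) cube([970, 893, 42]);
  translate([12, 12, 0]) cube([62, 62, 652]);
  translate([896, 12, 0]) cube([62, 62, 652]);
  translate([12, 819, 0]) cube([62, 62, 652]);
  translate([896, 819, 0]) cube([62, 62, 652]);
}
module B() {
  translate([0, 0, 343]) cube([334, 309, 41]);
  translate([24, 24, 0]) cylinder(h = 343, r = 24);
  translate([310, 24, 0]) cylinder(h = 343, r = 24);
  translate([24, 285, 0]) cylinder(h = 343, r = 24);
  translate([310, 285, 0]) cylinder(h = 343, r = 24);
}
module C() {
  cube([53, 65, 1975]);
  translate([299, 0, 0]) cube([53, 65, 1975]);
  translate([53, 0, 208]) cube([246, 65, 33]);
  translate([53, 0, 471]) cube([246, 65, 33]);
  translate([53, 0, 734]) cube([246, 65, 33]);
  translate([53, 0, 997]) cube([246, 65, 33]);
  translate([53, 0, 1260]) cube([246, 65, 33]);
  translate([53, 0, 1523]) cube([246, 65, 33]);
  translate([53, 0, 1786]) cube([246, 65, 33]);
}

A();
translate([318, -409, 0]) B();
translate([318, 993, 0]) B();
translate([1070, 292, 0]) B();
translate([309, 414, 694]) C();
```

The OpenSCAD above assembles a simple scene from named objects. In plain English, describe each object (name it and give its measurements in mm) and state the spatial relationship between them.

A is a table: top 970 mm (x) × 893 mm (y), 42 mm thick, upper face at z = 694 mm, on four 62×62 mm square legs, each inset 12 mm from the nearest pair of top edges, running from z = 0 to the bottom of the top.

B is a four-legged stool. The seat is 334×309 mm, 41 mm thick, top at z = 384 mm. It stands on four round legs, each 48 mm in diameter, from z = 0 to the seat underside, each leg's axis is inset half a diameter from the nearest pair of seat edges (so the leg's bounding box is flush with the corner).

C is a wooden ladder with two side rails of 53×65 mm section and 1975 mm height, set 352 mm apart overall. Between them run 7 rectangular rungs (65 mm deep, 33 mm thick), front faces flush with the rails' −y face. The bottom of the first rung is 208 mm above the floor and each subsequent rung is 263 mm higher than the one below.

Three stools sit around the table at the −y, +y, +x sides. The ladder is on top of the table, centred.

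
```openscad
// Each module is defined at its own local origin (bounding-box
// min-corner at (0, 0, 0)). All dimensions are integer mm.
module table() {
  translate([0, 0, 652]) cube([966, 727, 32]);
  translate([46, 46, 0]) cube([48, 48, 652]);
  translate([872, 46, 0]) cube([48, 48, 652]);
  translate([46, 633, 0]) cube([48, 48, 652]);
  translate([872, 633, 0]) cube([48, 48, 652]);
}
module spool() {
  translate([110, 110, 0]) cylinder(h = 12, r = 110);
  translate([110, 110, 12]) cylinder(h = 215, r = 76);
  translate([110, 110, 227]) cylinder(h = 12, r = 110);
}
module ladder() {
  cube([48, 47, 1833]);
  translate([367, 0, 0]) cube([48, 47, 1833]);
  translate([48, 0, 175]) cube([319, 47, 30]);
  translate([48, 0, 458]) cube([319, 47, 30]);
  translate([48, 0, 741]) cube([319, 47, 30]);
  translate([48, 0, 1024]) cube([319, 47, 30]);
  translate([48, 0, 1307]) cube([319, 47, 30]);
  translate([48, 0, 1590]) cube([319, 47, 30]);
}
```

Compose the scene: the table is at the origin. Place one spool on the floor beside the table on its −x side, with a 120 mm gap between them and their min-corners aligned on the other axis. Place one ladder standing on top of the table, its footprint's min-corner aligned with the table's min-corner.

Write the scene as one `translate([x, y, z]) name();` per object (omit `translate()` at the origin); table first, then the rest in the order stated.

table();
translate([-340, 0, 0]) spool();
translate([0, 0, 684]) ladder();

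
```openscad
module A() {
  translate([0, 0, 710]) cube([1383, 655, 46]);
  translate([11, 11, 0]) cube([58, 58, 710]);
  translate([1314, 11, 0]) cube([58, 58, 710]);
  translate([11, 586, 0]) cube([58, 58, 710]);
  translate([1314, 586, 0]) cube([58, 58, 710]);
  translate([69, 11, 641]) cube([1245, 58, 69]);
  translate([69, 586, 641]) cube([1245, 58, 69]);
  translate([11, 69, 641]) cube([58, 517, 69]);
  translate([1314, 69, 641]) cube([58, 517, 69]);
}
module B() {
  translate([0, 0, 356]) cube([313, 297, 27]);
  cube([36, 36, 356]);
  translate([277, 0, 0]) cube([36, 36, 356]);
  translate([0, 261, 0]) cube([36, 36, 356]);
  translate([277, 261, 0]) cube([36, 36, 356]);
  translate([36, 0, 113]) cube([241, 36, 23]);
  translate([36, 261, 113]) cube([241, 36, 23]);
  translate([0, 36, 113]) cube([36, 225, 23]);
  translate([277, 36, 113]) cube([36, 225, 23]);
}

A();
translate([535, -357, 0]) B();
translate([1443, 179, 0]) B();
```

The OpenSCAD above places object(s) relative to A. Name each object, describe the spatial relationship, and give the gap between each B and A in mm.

A is a table. B is a stool. Two stools sit around the table at the −y, +x sides. The gap between each stool and the table is 60 mm.

Each stool's nearest face is 60 mm from the table's bounding box.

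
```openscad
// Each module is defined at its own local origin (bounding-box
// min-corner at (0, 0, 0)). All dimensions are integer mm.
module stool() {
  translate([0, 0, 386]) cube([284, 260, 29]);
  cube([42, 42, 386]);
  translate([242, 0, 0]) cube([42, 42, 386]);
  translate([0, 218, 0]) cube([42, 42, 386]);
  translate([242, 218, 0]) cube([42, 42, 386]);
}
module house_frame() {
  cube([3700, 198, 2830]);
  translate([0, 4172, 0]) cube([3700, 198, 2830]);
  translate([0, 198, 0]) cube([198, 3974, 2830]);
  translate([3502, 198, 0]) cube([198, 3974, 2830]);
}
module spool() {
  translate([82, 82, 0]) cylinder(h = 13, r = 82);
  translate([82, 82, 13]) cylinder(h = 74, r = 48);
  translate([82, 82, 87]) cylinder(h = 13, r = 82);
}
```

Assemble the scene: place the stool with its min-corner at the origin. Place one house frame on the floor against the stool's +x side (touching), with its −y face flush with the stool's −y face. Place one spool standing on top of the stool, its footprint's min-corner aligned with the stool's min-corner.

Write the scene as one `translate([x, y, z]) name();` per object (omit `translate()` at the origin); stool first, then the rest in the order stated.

stool();
translate([284, 0, 0]) house_frame();
translate([0, 0, 415]) spool();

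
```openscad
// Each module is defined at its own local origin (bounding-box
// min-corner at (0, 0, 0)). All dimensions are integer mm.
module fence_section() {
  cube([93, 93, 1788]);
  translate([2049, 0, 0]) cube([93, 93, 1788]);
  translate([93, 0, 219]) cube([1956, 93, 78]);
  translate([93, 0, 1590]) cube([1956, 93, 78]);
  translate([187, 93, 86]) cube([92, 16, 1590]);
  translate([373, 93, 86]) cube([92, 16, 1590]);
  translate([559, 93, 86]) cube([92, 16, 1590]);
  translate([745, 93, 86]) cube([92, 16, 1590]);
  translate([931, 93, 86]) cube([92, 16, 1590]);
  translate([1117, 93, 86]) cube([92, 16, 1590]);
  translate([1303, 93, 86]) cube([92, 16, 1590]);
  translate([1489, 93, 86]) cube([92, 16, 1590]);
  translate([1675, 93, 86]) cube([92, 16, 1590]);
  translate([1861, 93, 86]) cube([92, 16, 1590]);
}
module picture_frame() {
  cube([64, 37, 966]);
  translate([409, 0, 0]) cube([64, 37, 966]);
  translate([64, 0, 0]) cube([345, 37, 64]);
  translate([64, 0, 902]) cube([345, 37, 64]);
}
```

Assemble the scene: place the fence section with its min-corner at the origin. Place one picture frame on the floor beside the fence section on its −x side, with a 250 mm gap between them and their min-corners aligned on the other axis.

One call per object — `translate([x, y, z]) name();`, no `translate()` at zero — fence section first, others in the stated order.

fence_section();
translate([-723, 0, 0]) picture_frame();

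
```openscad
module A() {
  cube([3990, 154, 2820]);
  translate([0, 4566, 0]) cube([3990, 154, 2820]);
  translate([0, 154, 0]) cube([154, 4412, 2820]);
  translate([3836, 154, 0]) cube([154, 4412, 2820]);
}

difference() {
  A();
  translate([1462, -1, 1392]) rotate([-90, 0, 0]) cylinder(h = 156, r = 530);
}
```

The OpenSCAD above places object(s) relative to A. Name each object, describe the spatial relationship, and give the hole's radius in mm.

A is a house frame. The house frame has a circular hole through its front wall. The hole's radius is 530 mm.

The subtracted cylinder has r = 530 mm.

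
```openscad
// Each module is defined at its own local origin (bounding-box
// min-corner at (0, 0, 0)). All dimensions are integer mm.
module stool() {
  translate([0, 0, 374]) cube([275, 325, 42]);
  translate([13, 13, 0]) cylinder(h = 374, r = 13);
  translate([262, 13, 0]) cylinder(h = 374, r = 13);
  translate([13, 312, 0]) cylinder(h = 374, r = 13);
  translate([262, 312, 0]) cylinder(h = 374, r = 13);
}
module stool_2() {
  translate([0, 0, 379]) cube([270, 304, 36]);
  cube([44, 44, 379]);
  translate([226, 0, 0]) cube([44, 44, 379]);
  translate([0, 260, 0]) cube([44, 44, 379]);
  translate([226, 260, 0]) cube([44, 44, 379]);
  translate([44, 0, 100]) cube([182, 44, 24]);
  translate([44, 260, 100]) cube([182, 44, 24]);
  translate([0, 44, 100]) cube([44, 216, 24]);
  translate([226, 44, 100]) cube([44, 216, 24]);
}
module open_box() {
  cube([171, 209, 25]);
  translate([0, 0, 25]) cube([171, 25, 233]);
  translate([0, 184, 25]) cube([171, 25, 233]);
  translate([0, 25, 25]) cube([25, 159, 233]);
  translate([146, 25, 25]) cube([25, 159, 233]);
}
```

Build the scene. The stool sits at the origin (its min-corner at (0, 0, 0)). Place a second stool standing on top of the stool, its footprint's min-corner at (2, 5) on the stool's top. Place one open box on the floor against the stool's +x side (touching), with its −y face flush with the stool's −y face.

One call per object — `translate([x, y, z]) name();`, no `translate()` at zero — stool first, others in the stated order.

stool();
translate([2, 5, 416]) stool_2();
translate([275, 0, 0]) open_box();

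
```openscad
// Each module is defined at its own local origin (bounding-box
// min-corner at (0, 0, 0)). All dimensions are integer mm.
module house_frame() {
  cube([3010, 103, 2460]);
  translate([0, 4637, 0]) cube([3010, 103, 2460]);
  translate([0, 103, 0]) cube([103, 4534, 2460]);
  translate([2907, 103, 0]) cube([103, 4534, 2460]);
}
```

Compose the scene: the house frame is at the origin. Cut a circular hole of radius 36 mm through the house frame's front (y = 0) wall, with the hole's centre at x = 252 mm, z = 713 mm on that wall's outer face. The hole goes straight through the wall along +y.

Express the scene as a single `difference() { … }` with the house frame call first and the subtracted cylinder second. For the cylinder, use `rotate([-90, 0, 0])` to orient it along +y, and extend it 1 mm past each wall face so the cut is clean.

difference() {
  house_frame();
  translate([252, -1, 713]) rotate([-90, 0, 0]) cylinder(h = 105, r = 36);
}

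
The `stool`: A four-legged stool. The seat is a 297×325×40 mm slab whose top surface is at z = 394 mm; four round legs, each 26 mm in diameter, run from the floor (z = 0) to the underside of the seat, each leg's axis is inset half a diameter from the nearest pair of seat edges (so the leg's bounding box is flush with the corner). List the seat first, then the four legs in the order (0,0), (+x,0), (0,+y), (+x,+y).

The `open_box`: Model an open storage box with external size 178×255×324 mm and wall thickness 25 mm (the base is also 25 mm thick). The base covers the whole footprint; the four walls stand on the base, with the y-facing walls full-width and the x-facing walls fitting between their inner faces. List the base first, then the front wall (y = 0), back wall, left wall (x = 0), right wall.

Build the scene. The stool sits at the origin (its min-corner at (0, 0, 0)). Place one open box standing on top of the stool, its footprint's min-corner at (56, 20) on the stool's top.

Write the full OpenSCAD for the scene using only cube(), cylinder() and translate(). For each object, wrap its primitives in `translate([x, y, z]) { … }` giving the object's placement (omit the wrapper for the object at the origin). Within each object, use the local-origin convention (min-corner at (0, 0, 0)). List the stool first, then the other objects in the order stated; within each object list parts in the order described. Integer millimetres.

translate([0, 0, 354]) cube([297, 325, 40]);
translate([13, 13, 0]) cylinder(h = 354, r = 13);
translate([284, 13, 0]) cylinder(h = 354, r = 13);
translate([13, 312, 0]) cylinder(h = 354, r = 13);
translate([284, 312, 0]) cylinder(h = 354, r = 13);
translate([56, 20, 394]) {
  cube([178, 255, 25]);
  translate([0, 0, 25]) cube([178, 25, 299]);
  translate([0, 230, 25]) cube([178, 25, 299]);
  translate([0, 25, 25]) cube([25, 205, 299]);
  translate([153, 25, 25]) cube([25, 205, 299]);
}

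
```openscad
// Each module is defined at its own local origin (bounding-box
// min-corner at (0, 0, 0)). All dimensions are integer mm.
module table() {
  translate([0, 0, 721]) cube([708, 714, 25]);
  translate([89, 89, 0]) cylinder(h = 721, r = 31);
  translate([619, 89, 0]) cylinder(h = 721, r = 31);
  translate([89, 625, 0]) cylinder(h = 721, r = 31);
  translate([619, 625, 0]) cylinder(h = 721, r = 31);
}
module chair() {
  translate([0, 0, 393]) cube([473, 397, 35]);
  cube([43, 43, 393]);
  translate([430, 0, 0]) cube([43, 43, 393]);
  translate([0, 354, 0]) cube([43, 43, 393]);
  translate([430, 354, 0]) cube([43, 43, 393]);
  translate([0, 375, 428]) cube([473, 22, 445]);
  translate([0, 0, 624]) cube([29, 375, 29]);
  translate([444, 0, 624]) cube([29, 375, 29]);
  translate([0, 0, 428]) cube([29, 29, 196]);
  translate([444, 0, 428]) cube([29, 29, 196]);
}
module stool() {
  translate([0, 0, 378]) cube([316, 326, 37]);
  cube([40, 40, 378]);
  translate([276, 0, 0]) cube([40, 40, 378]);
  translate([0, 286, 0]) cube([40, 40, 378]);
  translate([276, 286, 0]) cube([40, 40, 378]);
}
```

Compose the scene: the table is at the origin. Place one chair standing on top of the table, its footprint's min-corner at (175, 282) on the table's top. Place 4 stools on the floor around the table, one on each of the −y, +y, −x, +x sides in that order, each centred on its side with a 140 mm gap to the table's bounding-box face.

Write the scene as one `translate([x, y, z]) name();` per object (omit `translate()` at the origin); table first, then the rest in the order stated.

table();
translate([175, 282, 746]) chair();
translate([196, -466, 0]) stool();
translate([196, 854, 0]) stool();
translate([-456, 194, 0]) stool();
translate([848, 194, 0]) stool();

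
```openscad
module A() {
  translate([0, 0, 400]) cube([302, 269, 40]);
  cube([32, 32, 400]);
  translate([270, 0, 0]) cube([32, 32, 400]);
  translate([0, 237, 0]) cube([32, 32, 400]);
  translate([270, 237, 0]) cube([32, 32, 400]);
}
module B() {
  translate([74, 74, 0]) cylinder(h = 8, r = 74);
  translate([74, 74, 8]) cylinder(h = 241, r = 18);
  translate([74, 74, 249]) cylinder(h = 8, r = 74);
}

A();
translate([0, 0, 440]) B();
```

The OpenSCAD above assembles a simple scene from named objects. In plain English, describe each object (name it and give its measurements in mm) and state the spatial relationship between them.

A is a four-legged stool. The seat is 302×269 mm, 40 mm thick, top at z = 440 mm. It stands on four square legs, each 32×32 mm in cross-section, from z = 0 to the seat underside, each flush with a corner of the seat.

B is a spool: two coaxial disc flanges of radius 74 mm and thickness 8 mm, joined by a core cylinder of radius 18 mm and height 241 mm. The lower flange rests on z = 0 and the three cylinders share a vertical axis.

The spool is on top of the stool.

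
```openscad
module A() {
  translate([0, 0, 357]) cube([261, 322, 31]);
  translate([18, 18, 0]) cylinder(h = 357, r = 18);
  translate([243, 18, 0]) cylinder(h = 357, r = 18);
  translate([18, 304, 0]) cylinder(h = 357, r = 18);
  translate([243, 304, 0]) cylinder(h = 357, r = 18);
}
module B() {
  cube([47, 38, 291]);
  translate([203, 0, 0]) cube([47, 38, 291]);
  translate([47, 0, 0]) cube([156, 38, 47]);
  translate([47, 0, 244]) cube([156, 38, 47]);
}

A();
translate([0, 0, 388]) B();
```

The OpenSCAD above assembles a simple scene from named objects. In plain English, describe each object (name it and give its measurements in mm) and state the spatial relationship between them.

A is a four-legged stool. The seat is a 261×322×31 mm slab whose top surface is at z = 388 mm; four round legs, each 36 mm in diameter, run from the floor (z = 0) to the underside of the seat, each leg's axis is inset half a diameter from the nearest pair of seat edges (so the leg's bounding box is flush with the corner).

B is a rectangular picture frame lying in the x–z plane (depth along y). The opening is 156 mm wide (x) by 197 mm tall (z), surrounded by a border 47 mm wide on all four sides. The frame is 38 mm deep and is made of two full-height vertical stiles with two horizontal rails fitted between them.

The picture frame is on top of the stool.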